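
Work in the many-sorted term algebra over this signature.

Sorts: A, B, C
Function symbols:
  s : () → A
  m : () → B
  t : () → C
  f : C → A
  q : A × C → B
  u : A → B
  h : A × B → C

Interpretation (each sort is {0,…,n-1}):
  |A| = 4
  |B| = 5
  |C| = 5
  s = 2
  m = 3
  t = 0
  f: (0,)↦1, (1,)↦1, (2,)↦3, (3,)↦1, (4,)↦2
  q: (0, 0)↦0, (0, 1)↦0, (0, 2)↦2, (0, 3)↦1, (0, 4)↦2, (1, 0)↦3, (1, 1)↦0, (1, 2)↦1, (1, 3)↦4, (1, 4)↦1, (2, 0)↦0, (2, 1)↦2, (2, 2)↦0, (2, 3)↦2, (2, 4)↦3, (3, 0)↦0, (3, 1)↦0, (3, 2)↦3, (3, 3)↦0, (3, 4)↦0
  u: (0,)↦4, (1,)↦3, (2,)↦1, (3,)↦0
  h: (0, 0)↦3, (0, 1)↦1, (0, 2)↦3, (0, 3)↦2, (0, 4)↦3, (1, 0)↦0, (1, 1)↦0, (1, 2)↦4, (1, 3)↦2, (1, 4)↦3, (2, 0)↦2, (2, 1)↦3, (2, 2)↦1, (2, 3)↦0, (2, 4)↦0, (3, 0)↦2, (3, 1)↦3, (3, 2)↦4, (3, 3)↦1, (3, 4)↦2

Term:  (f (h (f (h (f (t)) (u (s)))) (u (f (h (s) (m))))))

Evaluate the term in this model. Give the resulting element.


  t = 0
  (f (t)) = f(0,) = 1
  s = 2
  (u (s)) = u(2,) = 1
  (h (f (t)) (u (s))) = h(1, 1) = 0
  (f (h (f (t)) (u (s)))) = f(0,) = 1
  s = 2
  m = 3
  (h (s) (m)) = h(2, 3) = 0
  (f (h (s) (m))) = f(0,) = 1
  (u (f (h (s) (m)))) = u(1,) = 3
  (h (f (h (f (t)) (u (s)))) (u (f (h (s) (m))))) = h(1, 3) = 2
  (f (h (f (h (f (t)) (u (s)))) (u (f (h (s) (m)))))) = f(2,) = 3

value = 3


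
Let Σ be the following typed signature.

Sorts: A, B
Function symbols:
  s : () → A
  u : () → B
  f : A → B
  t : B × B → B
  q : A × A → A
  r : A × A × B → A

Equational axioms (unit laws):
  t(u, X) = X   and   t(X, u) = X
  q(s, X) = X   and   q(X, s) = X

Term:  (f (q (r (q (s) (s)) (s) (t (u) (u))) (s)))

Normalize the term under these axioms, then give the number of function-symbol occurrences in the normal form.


1. (f (q (r (q (s) (s)) (s) (t (u) (u))) (s)))  →  (f (r (q (s) (s)) (s) (t (u) (u))))
2. (f (r (q (s) (s)) (s) (t (u) (u))))  →  (f (r (s) (s) (t (u) (u))))
3. (f (r (s) (s) (t (u) (u))))  →  (f (r (s) (s) (u)))
normal form: (f (r (s) (s) (u)))

size = 5


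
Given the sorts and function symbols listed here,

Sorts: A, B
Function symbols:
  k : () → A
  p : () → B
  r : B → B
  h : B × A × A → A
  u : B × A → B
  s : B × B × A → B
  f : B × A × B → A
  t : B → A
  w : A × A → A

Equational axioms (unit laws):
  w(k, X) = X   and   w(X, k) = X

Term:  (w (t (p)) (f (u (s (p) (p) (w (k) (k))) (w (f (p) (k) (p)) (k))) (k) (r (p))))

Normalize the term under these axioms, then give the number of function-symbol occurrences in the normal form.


size = 16

1. (w (t (p)) (f (u (s (p) (p) (w (k) (k))) (w (f (p) (k) (p)) (k))) (k) (r (p))))  →  (w (t (p)) (f (u (s (p) (p) (k)) (w (f (p) (k) (p)) (k))) (k) (r (p))))
2. (w (t (p)) (f (u (s (p) (p) (k)) (w (f (p) (k) (p)) (k))) (k) (r (p))))  →  (w (t (p)) (f (u (s (p) (p) (k)) (f (p) (k) (p))) (k) (r (p))))
normal form: (w (t (p)) (f (u (s (p) (p) (k)) (f (p) (k) (p))) (k) (r (p))))


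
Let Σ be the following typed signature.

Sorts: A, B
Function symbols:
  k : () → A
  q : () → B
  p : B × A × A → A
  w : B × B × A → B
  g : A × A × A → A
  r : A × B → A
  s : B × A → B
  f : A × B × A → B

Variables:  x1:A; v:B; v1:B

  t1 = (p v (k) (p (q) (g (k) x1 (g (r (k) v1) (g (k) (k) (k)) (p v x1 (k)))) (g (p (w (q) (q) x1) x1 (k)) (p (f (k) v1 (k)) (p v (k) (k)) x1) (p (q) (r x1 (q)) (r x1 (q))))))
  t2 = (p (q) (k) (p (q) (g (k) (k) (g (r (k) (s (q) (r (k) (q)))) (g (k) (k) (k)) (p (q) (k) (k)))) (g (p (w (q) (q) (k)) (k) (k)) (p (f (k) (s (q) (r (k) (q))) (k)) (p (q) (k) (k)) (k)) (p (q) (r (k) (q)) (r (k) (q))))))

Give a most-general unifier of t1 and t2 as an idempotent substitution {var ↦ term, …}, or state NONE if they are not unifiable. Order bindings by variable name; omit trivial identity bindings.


{v ↦ (q), v1 ↦ (s (q) (r (k) (q))), x1 ↦ (k)}


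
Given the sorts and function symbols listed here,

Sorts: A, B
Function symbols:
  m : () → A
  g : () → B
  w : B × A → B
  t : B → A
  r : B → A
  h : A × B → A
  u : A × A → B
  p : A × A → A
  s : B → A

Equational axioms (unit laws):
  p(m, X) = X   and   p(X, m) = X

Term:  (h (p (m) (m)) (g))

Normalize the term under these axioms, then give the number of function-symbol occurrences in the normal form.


size = 3

1. (h (p (m) (m)) (g))  →  (h (m) (g))
normal form: (h (m) (g))


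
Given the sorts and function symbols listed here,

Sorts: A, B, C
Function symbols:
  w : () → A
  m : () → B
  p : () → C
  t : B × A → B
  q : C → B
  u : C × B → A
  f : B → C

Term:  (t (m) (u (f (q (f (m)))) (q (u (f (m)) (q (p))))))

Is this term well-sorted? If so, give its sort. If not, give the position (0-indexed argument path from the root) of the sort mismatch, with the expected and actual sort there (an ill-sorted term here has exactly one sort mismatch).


  (m) : B
          (m) : B
        (f (m)) : C
      (q (f (m))) : B
    (f (q (f (m)))) : C
          (m) : B
        (f (m)) : C
          (p) : C
        (q (p)) : B
      (u (f (m)) (q (p))) : A
    (q (u (f (m)) (q (p)))) : ✗ arg 0 at [1, 1, 0] has sort A, expected C

ill-sorted at position [1, 1, 0]: expected C, got A


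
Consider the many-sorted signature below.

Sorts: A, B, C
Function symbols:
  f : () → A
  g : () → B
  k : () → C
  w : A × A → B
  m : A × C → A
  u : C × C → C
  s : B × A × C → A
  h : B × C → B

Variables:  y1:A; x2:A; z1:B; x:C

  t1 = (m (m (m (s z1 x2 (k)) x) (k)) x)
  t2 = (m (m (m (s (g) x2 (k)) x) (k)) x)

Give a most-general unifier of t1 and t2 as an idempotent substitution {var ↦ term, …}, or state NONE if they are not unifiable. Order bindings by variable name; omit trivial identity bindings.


{z1 ↦ (g)}


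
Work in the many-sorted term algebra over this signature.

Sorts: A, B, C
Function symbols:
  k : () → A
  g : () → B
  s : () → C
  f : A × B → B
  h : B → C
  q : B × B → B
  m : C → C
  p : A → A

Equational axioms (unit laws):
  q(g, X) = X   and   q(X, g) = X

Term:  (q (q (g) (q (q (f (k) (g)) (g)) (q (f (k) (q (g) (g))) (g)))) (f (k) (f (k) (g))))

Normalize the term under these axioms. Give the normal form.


normal form = (q (q (f (k) (g)) (f (k) (g))) (f (k) (f (k) (g))))

1. (q (q (g) (q (q (f (k) (g)) (g)) (q (f (k) (q (g) (g))) (g)))) (f (k) (f (k) (g))))  →  (q (q (q (f (k) (g)) (g)) (q (f (k) (q (g) (g))) (g))) (f (k) (f (k) (g))))
2. (q (q (q (f (k) (g)) (g)) (q (f (k) (q (g) (g))) (g))) (f (k) (f (k) (g))))  →  (q (q (f (k) (g)) (q (f (k) (q (g) (g))) (g))) (f (k) (f (k) (g))))
3. (q (q (f (k) (g)) (q (f (k) (q (g) (g))) (g))) (f (k) (f (k) (g))))  →  (q (q (f (k) (g)) (f (k) (q (g) (g)))) (f (k) (f (k) (g))))
4. (q (q (f (k) (g)) (f (k) (q (g) (g)))) (f (k) (f (k) (g))))  →  (q (q (f (k) (g)) (f (k) (g))) (f (k) (f (k) (g))))


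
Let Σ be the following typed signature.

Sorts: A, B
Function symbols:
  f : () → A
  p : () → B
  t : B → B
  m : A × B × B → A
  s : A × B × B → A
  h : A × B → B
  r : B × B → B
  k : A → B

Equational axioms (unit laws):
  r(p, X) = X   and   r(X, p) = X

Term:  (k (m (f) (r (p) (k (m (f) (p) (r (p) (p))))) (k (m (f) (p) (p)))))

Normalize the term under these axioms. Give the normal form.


1. (k (m (f) (r (p) (k (m (f) (p) (r (p) (p))))) (k (m (f) (p) (p)))))  →  (k (m (f) (k (m (f) (p) (r (p) (p)))) (k (m (f) (p) (p)))))
2. (k (m (f) (k (m (f) (p) (r (p) (p)))) (k (m (f) (p) (p)))))  →  (k (m (f) (k (m (f) (p) (p))) (k (m (f) (p) (p)))))

normal form = (k (m (f) (k (m (f) (p) (p))) (k (m (f) (p) (p)))))


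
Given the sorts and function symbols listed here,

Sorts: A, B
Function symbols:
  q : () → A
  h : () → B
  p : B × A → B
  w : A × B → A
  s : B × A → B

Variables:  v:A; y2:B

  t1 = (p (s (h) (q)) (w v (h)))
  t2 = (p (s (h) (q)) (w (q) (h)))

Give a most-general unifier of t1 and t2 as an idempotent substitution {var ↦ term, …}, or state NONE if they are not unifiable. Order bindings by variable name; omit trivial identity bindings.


{v ↦ (q)}


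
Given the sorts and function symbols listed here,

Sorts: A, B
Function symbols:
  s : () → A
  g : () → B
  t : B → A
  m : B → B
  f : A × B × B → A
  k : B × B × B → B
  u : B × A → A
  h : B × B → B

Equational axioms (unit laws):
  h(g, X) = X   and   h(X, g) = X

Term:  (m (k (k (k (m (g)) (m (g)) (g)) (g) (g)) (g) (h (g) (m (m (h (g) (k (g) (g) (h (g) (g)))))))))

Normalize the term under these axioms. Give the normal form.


normal form = (m (k (k (k (m (g)) (m (g)) (g)) (g) (g)) (g) (m (m (k (g) (g) (g))))))

1. (m (k (k (k (m (g)) (m (g)) (g)) (g) (g)) (g) (h (g) (m (m (h (g) (k (g) (g) (h (g) (g)))))))))  →  (m (k (k (k (m (g)) (m (g)) (g)) (g) (g)) (g) (m (m (h (g) (k (g) (g) (h (g) (g))))))))
2. (m (k (k (k (m (g)) (m (g)) (g)) (g) (g)) (g) (m (m (h (g) (k (g) (g) (h (g) (g))))))))  →  (m (k (k (k (m (g)) (m (g)) (g)) (g) (g)) (g) (m (m (k (g) (g) (h (g) (g)))))))
3. (m (k (k (k (m (g)) (m (g)) (g)) (g) (g)) (g) (m (m (k (g) (g) (h (g) (g)))))))  →  (m (k (k (k (m (g)) (m (g)) (g)) (g) (g)) (g) (m (m (k (g) (g) (g))))))


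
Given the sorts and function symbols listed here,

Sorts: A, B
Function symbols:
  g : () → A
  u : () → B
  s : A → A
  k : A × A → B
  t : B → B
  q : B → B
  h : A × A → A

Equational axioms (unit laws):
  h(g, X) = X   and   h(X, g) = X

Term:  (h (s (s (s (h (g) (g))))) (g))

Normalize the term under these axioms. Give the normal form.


normal form = (s (s (s (g))))

1. (h (s (s (s (h (g) (g))))) (g))  →  (s (s (s (h (g) (g)))))
2. (s (s (s (h (g) (g)))))  →  (s (s (s (g))))


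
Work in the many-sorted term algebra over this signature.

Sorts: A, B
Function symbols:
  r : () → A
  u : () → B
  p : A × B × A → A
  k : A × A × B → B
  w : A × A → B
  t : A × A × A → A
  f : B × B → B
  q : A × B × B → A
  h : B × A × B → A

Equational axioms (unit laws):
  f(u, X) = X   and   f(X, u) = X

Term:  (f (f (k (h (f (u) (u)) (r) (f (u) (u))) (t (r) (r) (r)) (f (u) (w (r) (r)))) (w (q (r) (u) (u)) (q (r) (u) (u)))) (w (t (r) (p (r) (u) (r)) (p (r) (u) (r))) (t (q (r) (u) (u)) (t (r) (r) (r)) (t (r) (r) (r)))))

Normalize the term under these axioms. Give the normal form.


normal form = (f (f (k (h (u) (r) (u)) (t (r) (r) (r)) (w (r) (r))) (w (q (r) (u) (u)) (q (r) (u) (u)))) (w (t (r) (p (r) (u) (r)) (p (r) (u) (r))) (t (q (r) (u) (u)) (t (r) (r) (r)) (t (r) (r) (r)))))

1. (f (f (k (h (f (u) (u)) (r) (f (u) (u))) (t (r) (r) (r)) (f (u) (w (r) (r)))) (w (q (r) (u) (u)) (q (r) (u) (u)))) (w (t (r) (p (r) (u) (r)) (p (r) (u) (r))) (t (q (r) (u) (u)) (t (r) (r) (r)) (t (r) (r) (r)))))  →  (f (f (k (h (u) (r) (f (u) (u))) (t (r) (r) (r)) (f (u) (w (r) (r)))) (w (q (r) (u) (u)) (q (r) (u) (u)))) (w (t (r) (p (r) (u) (r)) (p (r) (u) (r))) (t (q (r) (u) (u)) (t (r) (r) (r)) (t (r) (r) (r)))))
2. (f (f (k (h (u) (r) (f (u) (u))) (t (r) (r) (r)) (f (u) (w (r) (r)))) (w (q (r) (u) (u)) (q (r) (u) (u)))) (w (t (r) (p (r) (u) (r)) (p (r) (u) (r))) (t (q (r) (u) (u)) (t (r) (r) (r)) (t (r) (r) (r)))))  →  (f (f (k (h (u) (r) (u)) (t (r) (r) (r)) (f (u) (w (r) (r)))) (w (q (r) (u) (u)) (q (r) (u) (u)))) (w (t (r) (p (r) (u) (r)) (p (r) (u) (r))) (t (q (r) (u) (u)) (t (r) (r) (r)) (t (r) (r) (r)))))
3. (f (f (k (h (u) (r) (u)) (t (r) (r) (r)) (f (u) (w (r) (r)))) (w (q (r) (u) (u)) (q (r) (u) (u)))) (w (t (r) (p (r) (u) (r)) (p (r) (u) (r))) (t (q (r) (u) (u)) (t (r) (r) (r)) (t (r) (r) (r)))))  →  (f (f (k (h (u) (r) (u)) (t (r) (r) (r)) (w (r) (r))) (w (q (r) (u) (u)) (q (r) (u) (u)))) (w (t (r) (p (r) (u) (r)) (p (r) (u) (r))) (t (q (r) (u) (u)) (t (r) (r) (r)) (t (r) (r) (r)))))


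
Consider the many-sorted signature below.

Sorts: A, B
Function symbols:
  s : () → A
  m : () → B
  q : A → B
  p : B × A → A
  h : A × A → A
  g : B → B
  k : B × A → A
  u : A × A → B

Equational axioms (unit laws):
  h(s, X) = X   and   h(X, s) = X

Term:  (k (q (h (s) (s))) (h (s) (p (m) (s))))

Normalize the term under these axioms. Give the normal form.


normal form = (k (q (s)) (p (m) (s)))

1. (k (q (h (s) (s))) (h (s) (p (m) (s))))  →  (k (q (s)) (h (s) (p (m) (s))))
2. (k (q (s)) (h (s) (p (m) (s))))  →  (k (q (s)) (p (m) (s)))


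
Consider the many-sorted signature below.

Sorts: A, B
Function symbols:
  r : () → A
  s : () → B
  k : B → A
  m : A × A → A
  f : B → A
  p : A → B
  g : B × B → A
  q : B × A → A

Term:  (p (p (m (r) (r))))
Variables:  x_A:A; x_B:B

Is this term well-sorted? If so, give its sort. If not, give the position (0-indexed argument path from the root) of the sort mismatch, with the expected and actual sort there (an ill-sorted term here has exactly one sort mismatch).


      (r) : A
      (r) : A
    (m (r) (r)) : A
  (p (m (r) (r))) : B
(p (p (m (r) (r)))) : ✗ arg 0 at [0] has sort B, expected A

ill-sorted at position [0]: expected A, got B


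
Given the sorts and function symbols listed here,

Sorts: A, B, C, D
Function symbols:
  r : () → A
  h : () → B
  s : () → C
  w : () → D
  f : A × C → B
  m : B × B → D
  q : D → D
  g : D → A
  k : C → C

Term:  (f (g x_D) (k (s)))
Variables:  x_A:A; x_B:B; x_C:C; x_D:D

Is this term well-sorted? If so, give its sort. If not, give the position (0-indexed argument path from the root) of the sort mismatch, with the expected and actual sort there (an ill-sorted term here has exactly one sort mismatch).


well-sorted; sort = B

    x_D : D
  (g x_D) : A
    (s) : C
  (k (s)) : C
(f (g x_D) (k (s))) : B


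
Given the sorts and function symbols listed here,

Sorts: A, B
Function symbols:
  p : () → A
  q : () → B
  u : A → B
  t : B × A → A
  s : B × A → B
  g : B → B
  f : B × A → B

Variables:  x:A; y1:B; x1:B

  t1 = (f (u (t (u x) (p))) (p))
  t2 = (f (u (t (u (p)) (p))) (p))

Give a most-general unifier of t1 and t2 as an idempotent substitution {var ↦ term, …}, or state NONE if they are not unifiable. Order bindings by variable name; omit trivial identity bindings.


{x ↦ (p)}


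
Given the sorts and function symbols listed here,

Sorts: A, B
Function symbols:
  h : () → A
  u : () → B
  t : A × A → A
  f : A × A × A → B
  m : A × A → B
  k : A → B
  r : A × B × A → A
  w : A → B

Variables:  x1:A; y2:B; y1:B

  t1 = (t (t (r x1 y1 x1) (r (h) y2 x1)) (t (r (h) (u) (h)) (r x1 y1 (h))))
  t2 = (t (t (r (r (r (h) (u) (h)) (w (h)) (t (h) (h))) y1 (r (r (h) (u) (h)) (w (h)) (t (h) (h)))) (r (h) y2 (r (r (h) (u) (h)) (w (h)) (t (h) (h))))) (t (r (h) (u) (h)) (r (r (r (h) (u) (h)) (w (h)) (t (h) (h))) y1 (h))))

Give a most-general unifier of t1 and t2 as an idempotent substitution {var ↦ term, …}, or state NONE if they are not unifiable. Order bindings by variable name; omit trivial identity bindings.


{x1 ↦ (r (r (h) (u) (h)) (w (h)) (t (h) (h)))}


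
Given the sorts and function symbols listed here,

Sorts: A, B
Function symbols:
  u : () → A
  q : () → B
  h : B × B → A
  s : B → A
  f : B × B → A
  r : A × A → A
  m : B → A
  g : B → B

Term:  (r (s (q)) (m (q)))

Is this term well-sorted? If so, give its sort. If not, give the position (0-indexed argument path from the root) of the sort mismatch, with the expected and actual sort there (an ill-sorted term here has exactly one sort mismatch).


    (q) : B
  (s (q)) : A
    (q) : B
  (m (q)) : A
(r (s (q)) (m (q))) : A

well-sorted; sort = A


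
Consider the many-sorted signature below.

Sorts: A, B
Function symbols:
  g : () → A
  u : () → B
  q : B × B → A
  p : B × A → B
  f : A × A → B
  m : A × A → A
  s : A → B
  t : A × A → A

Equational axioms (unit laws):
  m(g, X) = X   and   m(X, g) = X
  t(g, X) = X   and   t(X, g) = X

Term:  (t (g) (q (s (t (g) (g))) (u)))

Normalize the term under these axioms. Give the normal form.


normal form = (q (s (g)) (u))

1. (t (g) (q (s (t (g) (g))) (u)))  →  (q (s (t (g) (g))) (u))
2. (q (s (t (g) (g))) (u))  →  (q (s (g)) (u))


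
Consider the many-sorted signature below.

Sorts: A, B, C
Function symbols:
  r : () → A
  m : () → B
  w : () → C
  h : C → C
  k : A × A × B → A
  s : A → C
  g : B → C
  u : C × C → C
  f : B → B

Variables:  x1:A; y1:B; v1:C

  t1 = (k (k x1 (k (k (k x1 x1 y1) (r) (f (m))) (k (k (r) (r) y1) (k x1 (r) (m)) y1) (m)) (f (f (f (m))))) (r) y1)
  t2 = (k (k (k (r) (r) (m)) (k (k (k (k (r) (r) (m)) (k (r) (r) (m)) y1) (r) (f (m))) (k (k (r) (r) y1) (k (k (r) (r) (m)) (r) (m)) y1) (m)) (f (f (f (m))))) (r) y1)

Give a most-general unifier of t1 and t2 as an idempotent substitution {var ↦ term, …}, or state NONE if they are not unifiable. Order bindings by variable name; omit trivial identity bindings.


{x1 ↦ (k (r) (r) (m))}


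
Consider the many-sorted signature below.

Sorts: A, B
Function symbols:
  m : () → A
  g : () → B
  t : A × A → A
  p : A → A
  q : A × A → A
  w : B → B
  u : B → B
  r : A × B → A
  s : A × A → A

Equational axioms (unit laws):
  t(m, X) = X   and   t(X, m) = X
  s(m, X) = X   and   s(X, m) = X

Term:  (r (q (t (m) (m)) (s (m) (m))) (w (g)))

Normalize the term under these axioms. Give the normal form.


normal form = (r (q (m) (m)) (w (g)))

1. (r (q (t (m) (m)) (s (m) (m))) (w (g)))  →  (r (q (m) (s (m) (m))) (w (g)))
2. (r (q (m) (s (m) (m))) (w (g)))  →  (r (q (m) (m)) (w (g)))


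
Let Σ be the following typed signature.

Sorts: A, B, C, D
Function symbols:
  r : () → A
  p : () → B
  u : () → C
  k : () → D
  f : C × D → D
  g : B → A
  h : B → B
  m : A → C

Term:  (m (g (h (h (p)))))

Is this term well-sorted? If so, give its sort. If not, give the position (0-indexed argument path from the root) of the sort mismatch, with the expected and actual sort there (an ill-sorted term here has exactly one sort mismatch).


        (p) : B
      (h (p)) : B
    (h (h (p))) : B
  (g (h (h (p)))) : A
(m (g (h (h (p))))) : C

well-sorted; sort = C


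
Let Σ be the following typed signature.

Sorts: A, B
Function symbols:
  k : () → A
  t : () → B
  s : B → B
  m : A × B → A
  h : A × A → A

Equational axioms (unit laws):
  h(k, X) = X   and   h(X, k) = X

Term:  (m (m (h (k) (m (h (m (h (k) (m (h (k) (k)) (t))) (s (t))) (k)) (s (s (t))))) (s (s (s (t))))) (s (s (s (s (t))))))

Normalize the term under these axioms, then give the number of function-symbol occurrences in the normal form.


1. (m (m (h (k) (m (h (m (h (k) (m (h (k) (k)) (t))) (s (t))) (k)) (s (s (t))))) (s (s (s (t))))) (s (s (s (s (t))))))  →  (m (m (m (h (m (h (k) (m (h (k) (k)) (t))) (s (t))) (k)) (s (s (t)))) (s (s (s (t))))) (s (s (s (s (t))))))
2. (m (m (m (h (m (h (k) (m (h (k) (k)) (t))) (s (t))) (k)) (s (s (t)))) (s (s (s (t))))) (s (s (s (s (t))))))  →  (m (m (m (m (h (k) (m (h (k) (k)) (t))) (s (t))) (s (s (t)))) (s (s (s (t))))) (s (s (s (s (t))))))
3. (m (m (m (m (h (k) (m (h (k) (k)) (t))) (s (t))) (s (s (t)))) (s (s (s (t))))) (s (s (s (s (t))))))  →  (m (m (m (m (m (h (k) (k)) (t)) (s (t))) (s (s (t)))) (s (s (s (t))))) (s (s (s (s (t))))))
4. (m (m (m (m (m (h (k) (k)) (t)) (s (t))) (s (s (t)))) (s (s (s (t))))) (s (s (s (s (t))))))  →  (m (m (m (m (m (k) (t)) (s (t))) (s (s (t)))) (s (s (s (t))))) (s (s (s (s (t))))))
normal form: (m (m (m (m (m (k) (t)) (s (t))) (s (s (t)))) (s (s (s (t))))) (s (s (s (s (t))))))

size = 21


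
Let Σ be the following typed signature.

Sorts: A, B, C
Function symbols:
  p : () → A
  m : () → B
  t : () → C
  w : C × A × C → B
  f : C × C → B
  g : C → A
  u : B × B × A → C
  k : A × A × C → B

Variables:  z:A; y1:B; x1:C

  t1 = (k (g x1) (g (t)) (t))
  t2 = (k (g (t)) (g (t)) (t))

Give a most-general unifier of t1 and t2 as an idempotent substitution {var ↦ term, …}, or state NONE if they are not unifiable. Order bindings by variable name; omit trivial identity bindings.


{x1 ↦ (t)}


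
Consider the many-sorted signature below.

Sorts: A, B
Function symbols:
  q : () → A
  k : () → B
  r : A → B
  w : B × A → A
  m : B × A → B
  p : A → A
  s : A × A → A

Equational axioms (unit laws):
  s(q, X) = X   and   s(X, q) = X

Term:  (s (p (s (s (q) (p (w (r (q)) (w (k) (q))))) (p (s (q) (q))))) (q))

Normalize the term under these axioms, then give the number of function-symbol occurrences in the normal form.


size = 11

1. (s (p (s (s (q) (p (w (r (q)) (w (k) (q))))) (p (s (q) (q))))) (q))  →  (p (s (s (q) (p (w (r (q)) (w (k) (q))))) (p (s (q) (q)))))
2. (p (s (s (q) (p (w (r (q)) (w (k) (q))))) (p (s (q) (q)))))  →  (p (s (p (w (r (q)) (w (k) (q)))) (p (s (q) (q)))))
3. (p (s (p (w (r (q)) (w (k) (q)))) (p (s (q) (q)))))  →  (p (s (p (w (r (q)) (w (k) (q)))) (p (q))))
normal form: (p (s (p (w (r (q)) (w (k) (q)))) (p (q))))


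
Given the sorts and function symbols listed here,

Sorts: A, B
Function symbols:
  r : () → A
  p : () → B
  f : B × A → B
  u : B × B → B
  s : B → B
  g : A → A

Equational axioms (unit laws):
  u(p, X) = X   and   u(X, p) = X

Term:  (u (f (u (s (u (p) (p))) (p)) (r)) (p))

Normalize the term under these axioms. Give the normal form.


normal form = (f (s (p)) (r))

1. (u (f (u (s (u (p) (p))) (p)) (r)) (p))  →  (f (u (s (u (p) (p))) (p)) (r))
2. (f (u (s (u (p) (p))) (p)) (r))  →  (f (s (u (p) (p))) (r))
3. (f (s (u (p) (p))) (r))  →  (f (s (p)) (r))


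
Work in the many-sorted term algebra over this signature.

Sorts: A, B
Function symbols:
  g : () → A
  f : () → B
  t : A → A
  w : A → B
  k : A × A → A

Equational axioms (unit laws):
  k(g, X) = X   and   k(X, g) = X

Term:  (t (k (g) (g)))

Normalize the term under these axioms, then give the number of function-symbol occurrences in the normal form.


1. (t (k (g) (g)))  →  (t (g))
normal form: (t (g))

size = 2


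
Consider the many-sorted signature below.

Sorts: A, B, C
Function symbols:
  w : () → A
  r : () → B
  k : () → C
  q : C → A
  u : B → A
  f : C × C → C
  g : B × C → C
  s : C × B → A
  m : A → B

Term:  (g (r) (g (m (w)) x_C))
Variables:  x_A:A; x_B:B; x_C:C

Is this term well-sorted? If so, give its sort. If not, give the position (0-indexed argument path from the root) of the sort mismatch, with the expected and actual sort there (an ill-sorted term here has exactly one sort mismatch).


well-sorted; sort = C

  (r) : B
      (w) : A
    (m (w)) : B
    x_C : C
  (g (m (w)) x_C) : C
(g (r) (g (m (w)) x_C)) : C


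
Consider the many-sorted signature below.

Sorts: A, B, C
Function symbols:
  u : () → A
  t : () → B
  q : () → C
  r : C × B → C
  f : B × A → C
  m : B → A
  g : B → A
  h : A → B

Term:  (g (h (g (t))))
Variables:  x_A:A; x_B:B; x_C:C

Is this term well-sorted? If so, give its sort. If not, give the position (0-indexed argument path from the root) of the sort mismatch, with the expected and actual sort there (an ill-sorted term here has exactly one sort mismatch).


      (t) : B
    (g (t)) : A
  (h (g (t))) : B
(g (h (g (t)))) : A

well-sorted; sort = A


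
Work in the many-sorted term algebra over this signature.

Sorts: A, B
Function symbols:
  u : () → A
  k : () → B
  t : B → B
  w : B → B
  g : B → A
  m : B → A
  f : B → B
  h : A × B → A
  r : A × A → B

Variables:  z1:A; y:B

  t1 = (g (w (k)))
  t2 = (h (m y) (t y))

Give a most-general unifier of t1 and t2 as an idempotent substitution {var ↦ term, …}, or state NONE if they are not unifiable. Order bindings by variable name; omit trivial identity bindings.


NONE (not unifiable)

head clash or occurs-check failure — not unifiable


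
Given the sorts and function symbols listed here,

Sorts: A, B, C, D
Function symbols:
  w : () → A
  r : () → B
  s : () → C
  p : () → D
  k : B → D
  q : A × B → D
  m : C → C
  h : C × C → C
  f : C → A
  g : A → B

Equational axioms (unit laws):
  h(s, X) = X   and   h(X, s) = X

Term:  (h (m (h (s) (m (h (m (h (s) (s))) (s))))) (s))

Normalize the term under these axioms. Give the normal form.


1. (h (m (h (s) (m (h (m (h (s) (s))) (s))))) (s))  →  (m (h (s) (m (h (m (h (s) (s))) (s)))))
2. (m (h (s) (m (h (m (h (s) (s))) (s)))))  →  (m (m (h (m (h (s) (s))) (s))))
3. (m (m (h (m (h (s) (s))) (s))))  →  (m (m (m (h (s) (s)))))
4. (m (m (m (h (s) (s)))))  →  (m (m (m (s))))

normal form = (m (m (m (s))))


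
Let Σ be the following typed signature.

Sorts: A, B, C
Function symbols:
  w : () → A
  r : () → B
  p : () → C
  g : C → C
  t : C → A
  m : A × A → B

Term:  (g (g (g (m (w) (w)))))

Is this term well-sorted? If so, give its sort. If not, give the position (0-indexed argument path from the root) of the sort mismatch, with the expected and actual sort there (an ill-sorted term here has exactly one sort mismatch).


ill-sorted at position [0, 0, 0]: expected C, got B

        (w) : A
        (w) : A
      (m (w) (w)) : B
    (g (m (w) (w))) : ✗ arg 0 at [0, 0, 0] has sort B, expected C


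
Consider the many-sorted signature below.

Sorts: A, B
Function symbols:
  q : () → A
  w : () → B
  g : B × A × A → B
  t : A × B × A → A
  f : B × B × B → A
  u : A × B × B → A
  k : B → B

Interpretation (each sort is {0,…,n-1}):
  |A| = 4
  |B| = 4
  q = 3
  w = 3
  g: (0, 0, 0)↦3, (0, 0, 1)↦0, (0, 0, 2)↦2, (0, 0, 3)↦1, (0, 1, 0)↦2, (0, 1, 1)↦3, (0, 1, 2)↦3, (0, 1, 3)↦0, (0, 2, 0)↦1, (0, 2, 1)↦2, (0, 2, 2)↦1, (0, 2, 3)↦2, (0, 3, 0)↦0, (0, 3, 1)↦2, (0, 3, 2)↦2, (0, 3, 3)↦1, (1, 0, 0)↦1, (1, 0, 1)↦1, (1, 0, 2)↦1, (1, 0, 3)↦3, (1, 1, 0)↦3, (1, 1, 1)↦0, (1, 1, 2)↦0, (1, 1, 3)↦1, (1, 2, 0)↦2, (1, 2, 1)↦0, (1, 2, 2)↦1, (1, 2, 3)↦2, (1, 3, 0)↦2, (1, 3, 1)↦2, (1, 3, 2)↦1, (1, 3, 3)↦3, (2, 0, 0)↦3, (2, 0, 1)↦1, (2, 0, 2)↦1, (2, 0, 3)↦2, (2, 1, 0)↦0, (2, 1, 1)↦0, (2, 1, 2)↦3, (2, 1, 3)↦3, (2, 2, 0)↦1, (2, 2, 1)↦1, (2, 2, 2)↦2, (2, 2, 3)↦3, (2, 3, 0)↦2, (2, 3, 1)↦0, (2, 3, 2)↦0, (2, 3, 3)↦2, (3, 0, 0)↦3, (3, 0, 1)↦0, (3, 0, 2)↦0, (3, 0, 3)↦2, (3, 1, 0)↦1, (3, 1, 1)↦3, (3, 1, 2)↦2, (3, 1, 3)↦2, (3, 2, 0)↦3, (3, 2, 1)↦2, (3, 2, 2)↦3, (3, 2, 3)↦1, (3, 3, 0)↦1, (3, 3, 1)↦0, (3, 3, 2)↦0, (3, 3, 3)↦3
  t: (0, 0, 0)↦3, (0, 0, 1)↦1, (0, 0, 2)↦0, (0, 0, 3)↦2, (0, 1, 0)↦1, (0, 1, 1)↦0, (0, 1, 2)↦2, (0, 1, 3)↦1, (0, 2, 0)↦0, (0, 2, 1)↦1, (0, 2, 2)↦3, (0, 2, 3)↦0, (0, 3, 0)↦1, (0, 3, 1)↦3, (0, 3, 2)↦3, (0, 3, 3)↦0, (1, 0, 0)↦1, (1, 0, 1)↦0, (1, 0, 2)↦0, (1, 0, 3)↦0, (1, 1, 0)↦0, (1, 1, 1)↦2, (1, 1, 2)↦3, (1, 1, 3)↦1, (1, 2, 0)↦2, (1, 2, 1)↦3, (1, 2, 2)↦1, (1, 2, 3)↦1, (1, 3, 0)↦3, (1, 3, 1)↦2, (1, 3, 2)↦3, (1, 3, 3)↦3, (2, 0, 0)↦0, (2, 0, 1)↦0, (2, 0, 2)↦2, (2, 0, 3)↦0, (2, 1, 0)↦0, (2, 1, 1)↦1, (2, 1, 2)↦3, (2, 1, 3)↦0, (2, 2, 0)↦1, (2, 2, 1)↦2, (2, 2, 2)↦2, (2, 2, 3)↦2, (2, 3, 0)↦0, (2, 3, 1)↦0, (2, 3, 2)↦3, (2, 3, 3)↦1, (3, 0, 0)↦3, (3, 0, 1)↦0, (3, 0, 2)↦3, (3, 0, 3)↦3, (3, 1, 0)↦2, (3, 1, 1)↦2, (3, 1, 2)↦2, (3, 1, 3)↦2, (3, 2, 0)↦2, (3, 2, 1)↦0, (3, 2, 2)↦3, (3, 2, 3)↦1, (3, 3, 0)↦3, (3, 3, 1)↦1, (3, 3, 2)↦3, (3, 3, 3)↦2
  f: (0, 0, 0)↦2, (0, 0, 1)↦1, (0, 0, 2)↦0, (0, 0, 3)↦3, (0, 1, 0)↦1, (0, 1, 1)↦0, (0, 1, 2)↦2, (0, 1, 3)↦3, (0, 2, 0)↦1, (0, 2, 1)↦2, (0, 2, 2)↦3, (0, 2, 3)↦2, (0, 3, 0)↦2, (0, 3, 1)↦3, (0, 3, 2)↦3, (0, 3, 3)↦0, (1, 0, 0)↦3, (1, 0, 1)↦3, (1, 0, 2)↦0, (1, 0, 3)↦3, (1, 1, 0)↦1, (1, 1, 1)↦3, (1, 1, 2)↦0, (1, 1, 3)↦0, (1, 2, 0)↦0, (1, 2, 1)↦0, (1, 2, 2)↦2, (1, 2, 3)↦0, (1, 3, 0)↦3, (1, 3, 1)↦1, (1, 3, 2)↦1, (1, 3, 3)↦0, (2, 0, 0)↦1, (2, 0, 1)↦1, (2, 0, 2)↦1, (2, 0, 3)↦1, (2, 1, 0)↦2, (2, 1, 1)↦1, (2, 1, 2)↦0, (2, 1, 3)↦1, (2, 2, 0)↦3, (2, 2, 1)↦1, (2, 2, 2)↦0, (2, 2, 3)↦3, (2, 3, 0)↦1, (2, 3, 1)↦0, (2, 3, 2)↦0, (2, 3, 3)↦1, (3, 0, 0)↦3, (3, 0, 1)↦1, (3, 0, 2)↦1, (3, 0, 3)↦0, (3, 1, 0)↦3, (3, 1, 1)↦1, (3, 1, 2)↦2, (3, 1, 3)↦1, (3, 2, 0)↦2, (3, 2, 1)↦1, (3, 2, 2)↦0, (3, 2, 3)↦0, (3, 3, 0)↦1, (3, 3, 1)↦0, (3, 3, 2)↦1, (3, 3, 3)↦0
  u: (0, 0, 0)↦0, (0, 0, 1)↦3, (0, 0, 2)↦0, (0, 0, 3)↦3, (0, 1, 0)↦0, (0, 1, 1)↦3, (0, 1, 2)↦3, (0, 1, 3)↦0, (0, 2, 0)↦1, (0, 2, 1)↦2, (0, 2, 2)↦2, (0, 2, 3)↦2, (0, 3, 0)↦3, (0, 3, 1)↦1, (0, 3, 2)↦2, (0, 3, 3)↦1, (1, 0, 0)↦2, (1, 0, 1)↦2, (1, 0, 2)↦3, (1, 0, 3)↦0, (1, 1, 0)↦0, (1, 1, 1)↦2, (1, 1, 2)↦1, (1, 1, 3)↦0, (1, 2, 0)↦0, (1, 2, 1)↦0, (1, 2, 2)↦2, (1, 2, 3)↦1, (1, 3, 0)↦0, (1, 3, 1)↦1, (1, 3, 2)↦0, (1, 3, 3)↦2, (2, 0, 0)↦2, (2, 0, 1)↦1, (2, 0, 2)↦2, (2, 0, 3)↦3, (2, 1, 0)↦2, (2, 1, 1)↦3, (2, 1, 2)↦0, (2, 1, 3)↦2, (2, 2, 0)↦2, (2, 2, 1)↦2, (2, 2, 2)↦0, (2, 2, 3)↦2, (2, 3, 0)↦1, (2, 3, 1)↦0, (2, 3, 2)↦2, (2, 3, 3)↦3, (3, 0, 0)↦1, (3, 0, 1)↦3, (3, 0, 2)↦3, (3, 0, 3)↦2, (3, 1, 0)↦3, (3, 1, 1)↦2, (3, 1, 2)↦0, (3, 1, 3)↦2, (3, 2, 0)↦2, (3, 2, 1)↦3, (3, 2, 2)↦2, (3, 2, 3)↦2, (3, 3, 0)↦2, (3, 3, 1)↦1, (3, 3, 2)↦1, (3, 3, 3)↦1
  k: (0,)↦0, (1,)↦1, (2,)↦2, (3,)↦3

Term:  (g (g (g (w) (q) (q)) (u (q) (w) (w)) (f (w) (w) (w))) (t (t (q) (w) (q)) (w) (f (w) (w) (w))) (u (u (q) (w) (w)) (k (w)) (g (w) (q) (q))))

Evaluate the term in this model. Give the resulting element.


  w = 3
  q = 3
  q = 3
  (g (w) (q) (q)) = g(3, 3, 3) = 3
  q = 3
  w = 3
  w = 3
  (u (q) (w) (w)) = u(3, 3, 3) = 1
  w = 3
  w = 3
  w = 3
  (f (w) (w) (w)) = f(3, 3, 3) = 0
  (g (g (w) (q) (q)) (u (q) (w) (w)) (f (w) (w) (w))) = g(3, 1, 0) = 1
  q = 3
  w = 3
  q = 3
  (t (q) (w) (q)) = t(3, 3, 3) = 2
  w = 3
  w = 3
  w = 3
  w = 3
  (f (w) (w) (w)) = f(3, 3, 3) = 0
  (t (t (q) (w) (q)) (w) (f (w) (w) (w))) = t(2, 3, 0) = 0
  q = 3
  w = 3
  w = 3
  (u (q) (w) (w)) = u(3, 3, 3) = 1
  w = 3
  (k (w)) = k(3,) = 3
  w = 3
  q = 3
  q = 3
  (g (w) (q) (q)) = g(3, 3, 3) = 3
  (u (u (q) (w) (w)) (k (w)) (g (w) (q) (q))) = u(1, 3, 3) = 2
  (g (g (g (w) (q) (q)) (u (q) (w) (w)) (f (w) (w) (w))) (t (t (q) (w) (q)) (w) (f (w) (w) (w))) (u (u (q) (w) (w)) (k (w)) (g (w) (q) (q)))) = g(1, 0, 2) = 1

value = 1


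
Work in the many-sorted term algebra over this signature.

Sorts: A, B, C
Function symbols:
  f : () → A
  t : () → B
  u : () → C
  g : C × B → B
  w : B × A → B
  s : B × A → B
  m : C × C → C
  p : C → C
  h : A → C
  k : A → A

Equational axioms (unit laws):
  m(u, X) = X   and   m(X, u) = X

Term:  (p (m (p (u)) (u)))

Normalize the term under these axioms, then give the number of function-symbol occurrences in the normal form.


1. (p (m (p (u)) (u)))  →  (p (p (u)))
normal form: (p (p (u)))

size = 3


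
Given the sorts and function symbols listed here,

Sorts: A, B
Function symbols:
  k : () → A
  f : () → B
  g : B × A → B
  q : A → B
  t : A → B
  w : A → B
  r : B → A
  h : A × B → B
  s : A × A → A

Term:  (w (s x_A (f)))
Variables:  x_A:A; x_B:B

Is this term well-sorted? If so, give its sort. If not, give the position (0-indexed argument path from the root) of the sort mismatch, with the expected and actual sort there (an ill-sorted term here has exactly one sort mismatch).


ill-sorted at position [0, 1]: expected A, got B

    x_A : A
    (f) : B
  (s x_A (f)) : ✗ arg 1 at [0, 1] has sort B, expected A


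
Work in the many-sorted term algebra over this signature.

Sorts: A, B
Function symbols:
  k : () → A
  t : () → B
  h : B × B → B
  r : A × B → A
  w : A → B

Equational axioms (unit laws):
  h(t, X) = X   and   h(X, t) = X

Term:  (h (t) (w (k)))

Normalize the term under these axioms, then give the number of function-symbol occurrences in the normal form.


1. (h (t) (w (k)))  →  (w (k))
normal form: (w (k))

size = 2


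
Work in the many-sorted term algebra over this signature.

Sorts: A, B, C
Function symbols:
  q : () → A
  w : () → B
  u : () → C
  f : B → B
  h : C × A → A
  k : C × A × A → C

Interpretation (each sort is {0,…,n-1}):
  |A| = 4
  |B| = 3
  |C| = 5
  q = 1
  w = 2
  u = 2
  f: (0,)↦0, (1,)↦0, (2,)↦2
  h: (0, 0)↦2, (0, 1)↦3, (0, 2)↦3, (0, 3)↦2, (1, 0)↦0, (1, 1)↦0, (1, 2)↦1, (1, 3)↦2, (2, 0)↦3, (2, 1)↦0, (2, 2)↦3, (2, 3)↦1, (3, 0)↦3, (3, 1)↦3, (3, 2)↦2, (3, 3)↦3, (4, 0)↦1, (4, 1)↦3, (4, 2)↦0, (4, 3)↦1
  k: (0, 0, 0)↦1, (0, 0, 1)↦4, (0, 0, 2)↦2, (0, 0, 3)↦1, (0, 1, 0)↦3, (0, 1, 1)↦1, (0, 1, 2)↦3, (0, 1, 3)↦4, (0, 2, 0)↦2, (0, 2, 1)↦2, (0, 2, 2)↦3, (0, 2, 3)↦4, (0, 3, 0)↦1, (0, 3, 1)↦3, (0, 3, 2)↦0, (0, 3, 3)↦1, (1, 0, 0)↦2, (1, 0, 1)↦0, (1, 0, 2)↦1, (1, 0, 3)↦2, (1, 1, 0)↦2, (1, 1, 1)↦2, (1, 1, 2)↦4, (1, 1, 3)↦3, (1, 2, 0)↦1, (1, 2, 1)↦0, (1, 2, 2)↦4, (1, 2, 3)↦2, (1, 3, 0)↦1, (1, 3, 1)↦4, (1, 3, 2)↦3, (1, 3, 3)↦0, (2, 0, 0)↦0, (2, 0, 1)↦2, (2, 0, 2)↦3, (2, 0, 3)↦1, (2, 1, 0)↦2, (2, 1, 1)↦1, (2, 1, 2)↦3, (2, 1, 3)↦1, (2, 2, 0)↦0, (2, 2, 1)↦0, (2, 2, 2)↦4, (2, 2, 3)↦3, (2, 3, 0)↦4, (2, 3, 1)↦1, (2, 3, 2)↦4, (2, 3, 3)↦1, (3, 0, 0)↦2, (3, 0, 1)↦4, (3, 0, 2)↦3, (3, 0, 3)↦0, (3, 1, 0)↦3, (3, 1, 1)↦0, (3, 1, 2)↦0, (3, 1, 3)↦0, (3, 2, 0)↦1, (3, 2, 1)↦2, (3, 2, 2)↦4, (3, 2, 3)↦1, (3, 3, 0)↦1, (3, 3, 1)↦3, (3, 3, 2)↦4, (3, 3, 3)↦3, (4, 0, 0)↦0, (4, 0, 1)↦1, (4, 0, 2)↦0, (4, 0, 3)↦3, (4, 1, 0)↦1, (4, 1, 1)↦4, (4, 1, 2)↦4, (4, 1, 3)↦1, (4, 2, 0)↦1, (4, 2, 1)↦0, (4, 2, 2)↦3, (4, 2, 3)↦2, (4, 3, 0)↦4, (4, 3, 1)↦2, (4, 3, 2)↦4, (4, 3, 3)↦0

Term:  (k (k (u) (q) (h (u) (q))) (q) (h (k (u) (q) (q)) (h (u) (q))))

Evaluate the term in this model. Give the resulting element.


  u = 2
  q = 1
  u = 2
  q = 1
  (h (u) (q)) = h(2, 1) = 0
  (k (u) (q) (h (u) (q))) = k(2, 1, 0) = 2
  q = 1
  u = 2
  q = 1
  q = 1
  (k (u) (q) (q)) = k(2, 1, 1) = 1
  u = 2
  q = 1
  (h (u) (q)) = h(2, 1) = 0
  (h (k (u) (q) (q)) (h (u) (q))) = h(1, 0) = 0
  (k (k (u) (q) (h (u) (q))) (q) (h (k (u) (q) (q)) (h (u) (q)))) = k(2, 1, 0) = 2

value = 2


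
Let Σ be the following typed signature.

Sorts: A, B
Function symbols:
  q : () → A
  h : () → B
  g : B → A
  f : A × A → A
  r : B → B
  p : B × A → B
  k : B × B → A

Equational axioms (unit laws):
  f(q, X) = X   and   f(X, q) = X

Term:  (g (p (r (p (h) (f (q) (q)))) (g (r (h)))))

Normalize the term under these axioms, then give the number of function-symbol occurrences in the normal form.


size = 9

1. (g (p (r (p (h) (f (q) (q)))) (g (r (h)))))  →  (g (p (r (p (h) (q))) (g (r (h)))))
normal form: (g (p (r (p (h) (q))) (g (r (h)))))


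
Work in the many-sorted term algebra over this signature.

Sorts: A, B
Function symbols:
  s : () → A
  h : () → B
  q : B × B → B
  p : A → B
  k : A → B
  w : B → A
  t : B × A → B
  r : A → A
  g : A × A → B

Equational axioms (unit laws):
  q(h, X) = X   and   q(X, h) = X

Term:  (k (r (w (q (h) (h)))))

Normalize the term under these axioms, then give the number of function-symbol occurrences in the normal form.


1. (k (r (w (q (h) (h)))))  →  (k (r (w (h))))
normal form: (k (r (w (h))))

size = 4


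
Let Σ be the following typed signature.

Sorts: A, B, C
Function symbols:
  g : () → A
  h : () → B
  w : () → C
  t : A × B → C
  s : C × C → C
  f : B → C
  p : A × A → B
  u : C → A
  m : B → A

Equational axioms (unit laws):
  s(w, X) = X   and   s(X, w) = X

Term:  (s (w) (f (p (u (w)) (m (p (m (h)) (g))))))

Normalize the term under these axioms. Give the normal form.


normal form = (f (p (u (w)) (m (p (m (h)) (g)))))

1. (s (w) (f (p (u (w)) (m (p (m (h)) (g))))))  →  (f (p (u (w)) (m (p (m (h)) (g)))))


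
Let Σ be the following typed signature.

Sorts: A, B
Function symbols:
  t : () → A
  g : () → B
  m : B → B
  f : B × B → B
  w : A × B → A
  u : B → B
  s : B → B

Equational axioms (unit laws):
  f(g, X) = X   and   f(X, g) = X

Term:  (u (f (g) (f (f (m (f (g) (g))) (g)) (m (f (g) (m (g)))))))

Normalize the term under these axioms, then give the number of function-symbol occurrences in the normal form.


size = 7

1. (u (f (g) (f (f (m (f (g) (g))) (g)) (m (f (g) (m (g)))))))  →  (u (f (f (m (f (g) (g))) (g)) (m (f (g) (m (g))))))
2. (u (f (f (m (f (g) (g))) (g)) (m (f (g) (m (g))))))  →  (u (f (m (f (g) (g))) (m (f (g) (m (g))))))
3. (u (f (m (f (g) (g))) (m (f (g) (m (g))))))  →  (u (f (m (g)) (m (f (g) (m (g))))))
4. (u (f (m (g)) (m (f (g) (m (g))))))  →  (u (f (m (g)) (m (m (g)))))
normal form: (u (f (m (g)) (m (m (g)))))


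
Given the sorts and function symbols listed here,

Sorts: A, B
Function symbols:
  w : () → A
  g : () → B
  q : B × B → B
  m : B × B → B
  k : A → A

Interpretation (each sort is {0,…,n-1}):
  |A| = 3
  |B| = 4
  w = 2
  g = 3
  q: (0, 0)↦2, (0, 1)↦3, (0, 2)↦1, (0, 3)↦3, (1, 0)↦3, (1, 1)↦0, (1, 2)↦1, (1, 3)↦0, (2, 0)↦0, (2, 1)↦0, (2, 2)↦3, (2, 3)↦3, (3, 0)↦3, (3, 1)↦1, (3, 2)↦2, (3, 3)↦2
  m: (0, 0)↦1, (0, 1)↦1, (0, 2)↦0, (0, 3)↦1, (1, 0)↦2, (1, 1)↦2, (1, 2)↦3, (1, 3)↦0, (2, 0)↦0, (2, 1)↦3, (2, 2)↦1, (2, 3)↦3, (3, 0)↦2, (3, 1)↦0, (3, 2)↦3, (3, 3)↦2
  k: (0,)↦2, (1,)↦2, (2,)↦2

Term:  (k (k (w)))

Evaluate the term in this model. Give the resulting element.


  w = 2
  (k (w)) = k(2,) = 2
  (k (k (w))) = k(2,) = 2

value = 2


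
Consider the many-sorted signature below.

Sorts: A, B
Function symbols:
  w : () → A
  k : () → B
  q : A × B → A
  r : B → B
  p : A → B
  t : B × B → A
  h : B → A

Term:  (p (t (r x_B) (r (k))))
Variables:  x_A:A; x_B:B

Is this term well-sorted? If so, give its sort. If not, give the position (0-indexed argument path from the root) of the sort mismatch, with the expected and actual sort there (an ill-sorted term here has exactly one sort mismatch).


      x_B : B
    (r x_B) : B
      (k) : B
    (r (k)) : B
  (t (r x_B) (r (k))) : A
(p (t (r x_B) (r (k)))) : B

well-sorted; sort = B


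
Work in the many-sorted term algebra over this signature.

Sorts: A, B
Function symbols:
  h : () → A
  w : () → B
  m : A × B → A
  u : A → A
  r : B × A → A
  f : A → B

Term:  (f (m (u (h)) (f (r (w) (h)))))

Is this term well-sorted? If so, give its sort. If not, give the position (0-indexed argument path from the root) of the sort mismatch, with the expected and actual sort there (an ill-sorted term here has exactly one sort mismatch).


      (h) : A
    (u (h)) : A
        (w) : B
        (h) : A
      (r (w) (h)) : A
    (f (r (w) (h))) : B
  (m (u (h)) (f (r (w) (h)))) : A
(f (m (u (h)) (f (r (w) (h))))) : B

well-sorted; sort = B


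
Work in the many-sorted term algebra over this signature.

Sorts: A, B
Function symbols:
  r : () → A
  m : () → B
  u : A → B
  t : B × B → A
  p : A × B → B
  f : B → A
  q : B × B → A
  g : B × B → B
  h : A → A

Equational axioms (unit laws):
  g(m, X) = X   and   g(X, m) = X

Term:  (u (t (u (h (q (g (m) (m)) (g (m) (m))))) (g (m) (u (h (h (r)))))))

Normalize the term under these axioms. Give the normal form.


1. (u (t (u (h (q (g (m) (m)) (g (m) (m))))) (g (m) (u (h (h (r)))))))  →  (u (t (u (h (q (m) (g (m) (m))))) (g (m) (u (h (h (r)))))))
2. (u (t (u (h (q (m) (g (m) (m))))) (g (m) (u (h (h (r)))))))  →  (u (t (u (h (q (m) (m)))) (g (m) (u (h (h (r)))))))
3. (u (t (u (h (q (m) (m)))) (g (m) (u (h (h (r)))))))  →  (u (t (u (h (q (m) (m)))) (u (h (h (r))))))

normal form = (u (t (u (h (q (m) (m)))) (u (h (h (r))))))


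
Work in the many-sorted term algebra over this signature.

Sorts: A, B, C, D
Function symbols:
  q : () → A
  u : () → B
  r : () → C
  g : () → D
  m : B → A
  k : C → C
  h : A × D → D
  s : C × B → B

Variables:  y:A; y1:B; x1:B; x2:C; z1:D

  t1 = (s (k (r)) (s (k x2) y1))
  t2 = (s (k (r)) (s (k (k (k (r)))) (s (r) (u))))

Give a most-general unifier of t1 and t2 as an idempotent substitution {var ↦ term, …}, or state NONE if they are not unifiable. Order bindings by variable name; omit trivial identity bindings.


{x2 ↦ (k (k (r))), y1 ↦ (s (r) (u))}
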